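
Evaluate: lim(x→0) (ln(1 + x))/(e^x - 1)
This is a 0/0 indeterminate form.

Apply L'Hôpital's rule: differentiate numerator and denominator separately.
  f(x) = ln(x + 1)   ⇒   f'(x) = 1/(x + 1)
  g(x) = e^(x) - 1   ⇒   g'(x) = e^(x)
  lim(x→0) f'(x)/g'(x) = lim(x→0) (1/(x + 1))/(e^(x))
  = 1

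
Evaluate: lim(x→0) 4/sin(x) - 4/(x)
This is an ∞-∞ indeterminate form.

Combine fractions or rationalize to convert ∞-∞ to 0/0 form:
  lim(x→0) 4/sin(x) - 4/(x) = 0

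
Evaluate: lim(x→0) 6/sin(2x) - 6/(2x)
This is an ∞-∞ indeterminate form.

Combine fractions or rationalize to convert ∞-∞ to 0/0 form:
  lim(x→0) 6/sin(2x) - 6/(2x) = 0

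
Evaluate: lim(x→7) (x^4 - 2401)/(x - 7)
This is a standard limit.

Factor or rationalize the expression:
  lim(x→7) (x^4 - 2401)/(x - 7) = 1372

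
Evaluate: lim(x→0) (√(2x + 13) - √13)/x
This is a standard limit.

Factor or rationalize the expression:
  lim(x→0) (√(2x + 13) - √13)/x = sqrt(13)/13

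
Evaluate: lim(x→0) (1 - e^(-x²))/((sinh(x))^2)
This is a 0/0 indeterminate form.

Apply L'Hôpital's rule: differentiate numerator and denominator separately.
  f(x) = 1 - e^(-x^2)   ⇒   f'(x) = 2·x·e^(-x^2)
  g(x) = sinh(x)^2   ⇒   g'(x) = 2·sinh(x)·cosh(x)
  lim(x→0) f'(x)/g'(x) = lim(x→0) (2·x·e^(-x^2))/(2·sinh(x)·cosh(x))
  = 1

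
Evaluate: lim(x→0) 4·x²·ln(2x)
This is a 0·∞ indeterminate form.

Rewrite 0·∞ as a quotient (0/0 or ∞/∞ form), then apply L'Hôpital's rule:
  lim(x→0) 4·x²·ln(2x) = 0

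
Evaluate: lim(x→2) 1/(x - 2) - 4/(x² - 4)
This is an ∞-∞ indeterminate form.

Combine fractions or rationalize to convert ∞-∞ to 0/0 form:
  lim(x→2) 1/(x - 2) - 4/(x² - 4) = 1/4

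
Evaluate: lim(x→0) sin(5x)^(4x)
This is an exponential indeterminate form.

For exponential indeterminate forms, take the natural log:
  Let L = lim(x→0) sin(5x)^(4x)
  Then ln(L) = lim(x→0) [exponent × ln(base)]
  Evaluate using L'Hôpital or standard limits, then exponentiate.
  L = 1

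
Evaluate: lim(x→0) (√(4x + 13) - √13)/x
This is a standard limit.

Factor or rationalize the expression:
  lim(x→0) (√(4x + 13) - √13)/x = 2·sqrt(13)/13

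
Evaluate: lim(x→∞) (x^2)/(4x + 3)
This is an ∞/∞ indeterminate form.

Apply L'Hôpital's rule: differentiate numerator and denominator separately.
  f(x) = x^2   ⇒   f'(x) = 2·x
  g(x) = 4·x + 3   ⇒   g'(x) = 4
  lim(x→∞) f'(x)/g'(x) = lim(x→∞) (2·x)/(4)
  = ∞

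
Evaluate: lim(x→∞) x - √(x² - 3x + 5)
This is an ∞-∞ indeterminate form.

Combine fractions or rationalize to convert ∞-∞ to 0/0 form:
  lim(x→∞) x - √(x² - 3x + 5) = 3/2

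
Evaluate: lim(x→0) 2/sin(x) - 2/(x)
This is an ∞-∞ indeterminate form.

Combine fractions or rationalize to convert ∞-∞ to 0/0 form:
  lim(x→0) 2/sin(x) - 2/(x) = 0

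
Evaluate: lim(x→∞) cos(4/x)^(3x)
This is an exponential indeterminate form.

For exponential indeterminate forms, take the natural log:
  Let L = lim(x→∞) cos(4/x)^(3x)
  Then ln(L) = lim(x→∞) [exponent × ln(base)]
  Evaluate using L'Hôpital or standard limits, then exponentiate.
  L = 1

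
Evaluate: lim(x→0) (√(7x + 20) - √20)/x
This is a standard limit.

Factor or rationalize the expression:
  lim(x→0) (√(7x + 20) - √20)/x = 7·sqrt(5)/20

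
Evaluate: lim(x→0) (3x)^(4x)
This is an exponential indeterminate form.

For exponential indeterminate forms, take the natural log:
  Let L = lim(x→0) (3x)^(4x)
  Then ln(L) = lim(x→0) [exponent × ln(base)]
  Evaluate using L'Hôpital or standard limits, then exponentiate.
  L = 1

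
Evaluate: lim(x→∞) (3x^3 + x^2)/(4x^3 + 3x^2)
This is an ∞/∞ indeterminate form.

Apply L'Hôpital's rule: differentiate numerator and denominator separately.
  f(x) = 3·x^3 + x^2   ⇒   f'(x) = 9·x^2 + 2·x
  g(x) = 4·x^3 + 3·x^2   ⇒   g'(x) = 12·x^2 + 6·x
  lim(x→∞) f'(x)/g'(x) = lim(x→∞) (9·x^2 + 2·x)/(12·x^2 + 6·x)
  = 3/4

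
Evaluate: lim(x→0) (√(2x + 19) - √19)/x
This is a standard limit.

Factor or rationalize the expression:
  lim(x→0) (√(2x + 19) - √19)/x = sqrt(19)/19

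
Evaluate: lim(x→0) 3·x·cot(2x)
This is a 0·∞ indeterminate form.

Rewrite 0·∞ as a quotient (0/0 or ∞/∞ form), then apply L'Hôpital's rule:
  lim(x→0) 3·x·cot(2x) = 3/2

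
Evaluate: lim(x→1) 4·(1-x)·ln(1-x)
This is a 0·∞ indeterminate form.

Rewrite 0·∞ as a quotient (0/0 or ∞/∞ form), then apply L'Hôpital's rule:
  lim(x→1) 4·(1-x)·ln(1-x) = 0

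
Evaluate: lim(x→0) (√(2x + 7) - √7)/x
This is a standard limit.

Factor or rationalize the expression:
  lim(x→0) (√(2x + 7) - √7)/x = sqrt(7)/7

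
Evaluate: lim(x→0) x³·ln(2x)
This is a 0·∞ indeterminate form.

Rewrite 0·∞ as a quotient (0/0 or ∞/∞ form), then apply L'Hôpital's rule:
  lim(x→0) x³·ln(2x) = 0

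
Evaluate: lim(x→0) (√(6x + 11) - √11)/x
This is a standard limit.

Factor or rationalize the expression:
  lim(x→0) (√(6x + 11) - √11)/x = 3·sqrt(11)/11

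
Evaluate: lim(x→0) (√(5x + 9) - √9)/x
This is a standard limit.

Factor or rationalize the expression:
  lim(x→0) (√(5x + 9) - √9)/x = 5/6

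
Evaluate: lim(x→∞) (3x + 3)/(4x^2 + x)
This is an ∞/∞ indeterminate form.

Apply L'Hôpital's rule: differentiate numerator and denominator separately.
  f(x) = 3·x + 3   ⇒   f'(x) = 3
  g(x) = 4·x^2 + x   ⇒   g'(x) = 8·x + 1
  lim(x→∞) f'(x)/g'(x) = lim(x→∞) (3)/(8·x + 1)
  = 0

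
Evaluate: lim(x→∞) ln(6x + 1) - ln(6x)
This is an ∞-∞ indeterminate form.

Combine fractions or rationalize to convert ∞-∞ to 0/0 form:
  lim(x→∞) ln(6x + 1) - ln(6x) = 0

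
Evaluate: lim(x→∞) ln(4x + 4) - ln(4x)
This is an ∞-∞ indeterminate form.

Combine fractions or rationalize to convert ∞-∞ to 0/0 form:
  lim(x→∞) ln(4x + 4) - ln(4x) = 0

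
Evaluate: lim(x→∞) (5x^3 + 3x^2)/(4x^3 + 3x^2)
This is an ∞/∞ indeterminate form.

Apply L'Hôpital's rule: differentiate numerator and denominator separately.
  f(x) = 5·x^3 + 3·x^2   ⇒   f'(x) = 15·x^2 + 6·x
  g(x) = 4·x^3 + 3·x^2   ⇒   g'(x) = 12·x^2 + 6·x
  lim(x→∞) f'(x)/g'(x) = lim(x→∞) (15·x^2 + 6·x)/(12·x^2 + 6·x)
  = 5/4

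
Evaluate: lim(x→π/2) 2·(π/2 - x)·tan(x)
This is a 0·∞ indeterminate form.

Rewrite 0·∞ as a quotient (0/0 or ∞/∞ form), then apply L'Hôpital's rule:
  lim(x→π/2) 2·(π/2 - x)·tan(x) = 2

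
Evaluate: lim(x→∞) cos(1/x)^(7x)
This is an exponential indeterminate form.

For exponential indeterminate forms, take the natural log:
  Let L = lim(x→∞) cos(1/x)^(7x)
  Then ln(L) = lim(x→∞) [exponent × ln(base)]
  Evaluate using L'Hôpital or standard limits, then exponentiate.
  L = 1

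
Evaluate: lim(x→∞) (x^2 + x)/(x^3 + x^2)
This is an ∞/∞ indeterminate form.

Apply L'Hôpital's rule: differentiate numerator and denominator separately.
  f(x) = x^2 + x   ⇒   f'(x) = 2·x + 1
  g(x) = x^3 + x^2   ⇒   g'(x) = 3·x^2 + 2·x
  lim(x→∞) f'(x)/g'(x) = lim(x→∞) (2·x + 1)/(3·x^2 + 2·x)
  = 0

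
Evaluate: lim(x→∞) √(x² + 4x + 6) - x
This is an ∞-∞ indeterminate form.

Combine fractions or rationalize to convert ∞-∞ to 0/0 form:
  lim(x→∞) √(x² + 4x + 6) - x = 2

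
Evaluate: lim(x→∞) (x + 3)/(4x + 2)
This is an ∞/∞ indeterminate form.

Apply L'Hôpital's rule: differentiate numerator and denominator separately.
  f(x) = x + 3   ⇒   f'(x) = 1
  g(x) = 4·x + 2   ⇒   g'(x) = 4
  lim(x→∞) f'(x)/g'(x) = lim(x→∞) (1)/(4)
  = 1/4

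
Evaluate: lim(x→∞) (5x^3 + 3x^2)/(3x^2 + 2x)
This is an ∞/∞ indeterminate form.

Apply L'Hôpital's rule: differentiate numerator and denominator separately.
  f(x) = 5·x^3 + 3·x^2   ⇒   f'(x) = 15·x^2 + 6·x
  g(x) = 3·x^2 + 2·x   ⇒   g'(x) = 6·x + 2
  lim(x→∞) f'(x)/g'(x) = lim(x→∞) (15·x^2 + 6·x)/(6·x + 2)
  = ∞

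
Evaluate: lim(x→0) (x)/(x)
This is a 0/0 indeterminate form.

Apply L'Hôpital's rule: differentiate numerator and denominator separately.
  f(x) = x   ⇒   f'(x) = 1
  g(x) = x   ⇒   g'(x) = 1
  lim(x→0) f'(x)/g'(x) = lim(x→0) (1)/(1)
  = 1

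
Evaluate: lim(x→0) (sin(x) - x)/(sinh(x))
This is a 0/0 indeterminate form.

Apply L'Hôpital's rule: differentiate numerator and denominator separately.
  f(x) = -x + sin(x)   ⇒   f'(x) = cos(x) - 1
  g(x) = sinh(x)   ⇒   g'(x) = cosh(x)
  lim(x→0) f'(x)/g'(x) = lim(x→0) (cos(x) - 1)/(cosh(x))
  = 0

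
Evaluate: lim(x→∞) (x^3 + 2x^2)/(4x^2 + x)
This is an ∞/∞ indeterminate form.

Apply L'Hôpital's rule: differentiate numerator and denominator separately.
  f(x) = x^3 + 2·x^2   ⇒   f'(x) = 3·x^2 + 4·x
  g(x) = 4·x^2 + x   ⇒   g'(x) = 8·x + 1
  lim(x→∞) f'(x)/g'(x) = lim(x→∞) (3·x^2 + 4·x)/(8·x + 1)
  = ∞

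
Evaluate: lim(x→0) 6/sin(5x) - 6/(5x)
This is an ∞-∞ indeterminate form.

Combine fractions or rationalize to convert ∞-∞ to 0/0 form:
  lim(x→0) 6/sin(5x) - 6/(5x) = 0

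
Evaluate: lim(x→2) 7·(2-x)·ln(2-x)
This is a 0·∞ indeterminate form.

Rewrite 0·∞ as a quotient (0/0 or ∞/∞ form), then apply L'Hôpital's rule:
  lim(x→2) 7·(2-x)·ln(2-x) = 0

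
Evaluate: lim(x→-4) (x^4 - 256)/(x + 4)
This is a standard limit.

Factor or rationalize the expression:
  lim(x→-4) (x^4 - 256)/(x + 4) = -256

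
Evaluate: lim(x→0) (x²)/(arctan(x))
This is a 0/0 indeterminate form.

Apply L'Hôpital's rule: differentiate numerator and denominator separately.
  f(x) = x^2   ⇒   f'(x) = 2·x
  g(x) = atan(x)   ⇒   g'(x) = 1/(x^2 + 1)
  lim(x→0) f'(x)/g'(x) = lim(x→0) (2·x)/(1/(x^2 + 1))
  = 0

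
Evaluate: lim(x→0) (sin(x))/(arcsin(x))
This is a 0/0 indeterminate form.

Apply L'Hôpital's rule: differentiate numerator and denominator separately.
  f(x) = sin(x)   ⇒   f'(x) = cos(x)
  g(x) = asin(x)   ⇒   g'(x) = 1/sqrt(1 - x^2)
  lim(x→0) f'(x)/g'(x) = lim(x→0) (cos(x))/(1/sqrt(1 - x^2))
  = 1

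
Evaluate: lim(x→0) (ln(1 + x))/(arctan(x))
This is a 0/0 indeterminate form.

Apply L'Hôpital's rule: differentiate numerator and denominator separately.
  f(x) = ln(x + 1)   ⇒   f'(x) = 1/(x + 1)
  g(x) = atan(x)   ⇒   g'(x) = 1/(x^2 + 1)
  lim(x→0) f'(x)/g'(x) = lim(x→0) (1/(x + 1))/(1/(x^2 + 1))
  = 1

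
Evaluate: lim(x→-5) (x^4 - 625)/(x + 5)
This is a standard limit.

Factor or rationalize the expression:
  lim(x→-5) (x^4 - 625)/(x + 5) = -500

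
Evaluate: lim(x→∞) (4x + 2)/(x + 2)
This is an ∞/∞ indeterminate form.

Apply L'Hôpital's rule: differentiate numerator and denominator separately.
  f(x) = 4·x + 2   ⇒   f'(x) = 4
  g(x) = x + 2   ⇒   g'(x) = 1
  lim(x→∞) f'(x)/g'(x) = lim(x→∞) (4)/(1)
  = 4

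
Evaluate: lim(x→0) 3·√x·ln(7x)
This is a 0·∞ indeterminate form.

Rewrite 0·∞ as a quotient (0/0 or ∞/∞ form), then apply L'Hôpital's rule:
  lim(x→0) 3·√x·ln(7x) = 0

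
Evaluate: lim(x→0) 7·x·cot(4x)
This is a 0·∞ indeterminate form.

Rewrite 0·∞ as a quotient (0/0 or ∞/∞ form), then apply L'Hôpital's rule:
  lim(x→0) 7·x·cot(4x) = 7/4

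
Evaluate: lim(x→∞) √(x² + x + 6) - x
This is an ∞-∞ indeterminate form.

Combine fractions or rationalize to convert ∞-∞ to 0/0 form:
  lim(x→∞) √(x² + x + 6) - x = 1/2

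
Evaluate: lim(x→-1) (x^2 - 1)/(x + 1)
This is a standard limit.

Factor or rationalize the expression:
  lim(x→-1) (x^2 - 1)/(x + 1) = -2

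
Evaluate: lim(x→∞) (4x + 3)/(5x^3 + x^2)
This is an ∞/∞ indeterminate form.

Apply L'Hôpital's rule: differentiate numerator and denominator separately.
  f(x) = 4·x + 3   ⇒   f'(x) = 4
  g(x) = 5·x^3 + x^2   ⇒   g'(x) = 15·x^2 + 2·x
  lim(x→∞) f'(x)/g'(x) = lim(x→∞) (4)/(15·x^2 + 2·x)
  = 0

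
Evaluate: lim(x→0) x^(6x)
This is an exponential indeterminate form.

For exponential indeterminate forms, take the natural log:
  Let L = lim(x→0) x^(6x)
  Then ln(L) = lim(x→0) [exponent × ln(base)]
  Evaluate using L'Hôpital or standard limits, then exponentiate.
  L = 1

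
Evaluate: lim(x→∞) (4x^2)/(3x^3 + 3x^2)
This is an ∞/∞ indeterminate form.

Apply L'Hôpital's rule: differentiate numerator and denominator separately.
  f(x) = 4·x^2   ⇒   f'(x) = 8·x
  g(x) = 3·x^3 + 3·x^2   ⇒   g'(x) = 9·x^2 + 6·x
  lim(x→∞) f'(x)/g'(x) = lim(x→∞) (8·x)/(9·x^2 + 6·x)
  = 0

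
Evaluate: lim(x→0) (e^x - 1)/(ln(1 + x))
This is a 0/0 indeterminate form.

Apply L'Hôpital's rule: differentiate numerator and denominator separately.
  f(x) = e^(x) - 1   ⇒   f'(x) = e^(x)
  g(x) = ln(x + 1)   ⇒   g'(x) = 1/(x + 1)
  lim(x→0) f'(x)/g'(x) = lim(x→0) (e^(x))/(1/(x + 1))
  = 1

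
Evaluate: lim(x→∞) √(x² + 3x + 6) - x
This is an ∞-∞ indeterminate form.

Combine fractions or rationalize to convert ∞-∞ to 0/0 form:
  lim(x→∞) √(x² + 3x + 6) - x = 3/2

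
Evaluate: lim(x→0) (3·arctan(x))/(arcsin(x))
This is a 0/0 indeterminate form.

Apply L'Hôpital's rule: differentiate numerator and denominator separately.
  f(x) = 3·atan(x)   ⇒   f'(x) = 3/(x^2 + 1)
  g(x) = asin(x)   ⇒   g'(x) = 1/sqrt(1 - x^2)
  lim(x→0) f'(x)/g'(x) = lim(x→0) (3/(x^2 + 1))/(1/sqrt(1 - x^2))
  = 3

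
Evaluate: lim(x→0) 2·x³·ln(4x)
This is a 0·∞ indeterminate form.

Rewrite 0·∞ as a quotient (0/0 or ∞/∞ form), then apply L'Hôpital's rule:
  lim(x→0) 2·x³·ln(4x) = 0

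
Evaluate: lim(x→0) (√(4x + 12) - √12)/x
This is a standard limit.

Factor or rationalize the expression:
  lim(x→0) (√(4x + 12) - √12)/x = sqrt(3)/3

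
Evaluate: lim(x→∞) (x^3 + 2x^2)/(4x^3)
This is an ∞/∞ indeterminate form.

Apply L'Hôpital's rule: differentiate numerator and denominator separately.
  f(x) = x^3 + 2·x^2   ⇒   f'(x) = 3·x^2 + 4·x
  g(x) = 4·x^3   ⇒   g'(x) = 12·x^2
  lim(x→∞) f'(x)/g'(x) = lim(x→∞) (3·x^2 + 4·x)/(12·x^2)
  = 1/4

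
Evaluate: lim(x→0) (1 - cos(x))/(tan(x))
This is a 0/0 indeterminate form.

Apply L'Hôpital's rule: differentiate numerator and denominator separately.
  f(x) = 1 - cos(x)   ⇒   f'(x) = sin(x)
  g(x) = tan(x)   ⇒   g'(x) = tan(x)^2 + 1
  lim(x→0) f'(x)/g'(x) = lim(x→0) (sin(x))/(tan(x)^2 + 1)
  = 0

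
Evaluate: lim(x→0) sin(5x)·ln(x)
This is a 0·∞ indeterminate form.

Rewrite 0·∞ as a quotient (0/0 or ∞/∞ form), then apply L'Hôpital's rule:
  lim(x→0) sin(5x)·ln(x) = 0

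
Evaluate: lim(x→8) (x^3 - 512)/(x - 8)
This is a standard limit.

Factor or rationalize the expression:
  lim(x→8) (x^3 - 512)/(x - 8) = 192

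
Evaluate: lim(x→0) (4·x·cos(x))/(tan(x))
This is a 0/0 indeterminate form.

Apply L'Hôpital's rule: differentiate numerator and denominator separately.
  f(x) = 4·x·cos(x)   ⇒   f'(x) = -4·x·sin(x) + 4·cos(x)
  g(x) = tan(x)   ⇒   g'(x) = tan(x)^2 + 1
  lim(x→0) f'(x)/g'(x) = lim(x→0) (-4·x·sin(x) + 4·cos(x))/(tan(x)^2 + 1)
  = 4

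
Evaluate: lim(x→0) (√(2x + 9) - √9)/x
This is a standard limit.

Factor or rationalize the expression:
  lim(x→0) (√(2x + 9) - √9)/x = 1/3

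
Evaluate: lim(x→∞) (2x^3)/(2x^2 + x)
This is an ∞/∞ indeterminate form.

Apply L'Hôpital's rule: differentiate numerator and denominator separately.
  f(x) = 2·x^3   ⇒   f'(x) = 6·x^2
  g(x) = 2·x^2 + x   ⇒   g'(x) = 4·x + 1
  lim(x→∞) f'(x)/g'(x) = lim(x→∞) (6·x^2)/(4·x + 1)
  = ∞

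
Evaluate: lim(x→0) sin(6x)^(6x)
This is an exponential indeterminate form.

For exponential indeterminate forms, take the natural log:
  Let L = lim(x→0) sin(6x)^(6x)
  Then ln(L) = lim(x→0) [exponent × ln(base)]
  Evaluate using L'Hôpital or standard limits, then exponentiate.
  L = 1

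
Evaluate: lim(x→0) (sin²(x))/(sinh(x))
This is a 0/0 indeterminate form.

Apply L'Hôpital's rule: differentiate numerator and denominator separately.
  f(x) = sin(x)^2   ⇒   f'(x) = 2·sin(x)·cos(x)
  g(x) = sinh(x)   ⇒   g'(x) = cosh(x)
  lim(x→0) f'(x)/g'(x) = lim(x→0) (2·sin(x)·cos(x))/(cosh(x))
  = 0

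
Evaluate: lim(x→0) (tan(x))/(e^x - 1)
This is a 0/0 indeterminate form.

Apply L'Hôpital's rule: differentiate numerator and denominator separately.
  f(x) = tan(x)   ⇒   f'(x) = tan(x)^2 + 1
  g(x) = e^(x) - 1   ⇒   g'(x) = e^(x)
  lim(x→0) f'(x)/g'(x) = lim(x→0) (tan(x)^2 + 1)/(e^(x))
  = 1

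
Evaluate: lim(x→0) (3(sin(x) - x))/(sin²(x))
This is a 0/0 indeterminate form.

Apply L'Hôpital's rule: differentiate numerator and denominator separately.
  f(x) = -3·x + 3·sin(x)   ⇒   f'(x) = 3·cos(x) - 3
  g(x) = sin(x)^2   ⇒   g'(x) = 2·sin(x)·cos(x)
  lim(x→0) f'(x)/g'(x) = lim(x→0) (3·cos(x) - 3)/(2·sin(x)·cos(x))
  = 0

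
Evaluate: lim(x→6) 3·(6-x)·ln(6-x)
This is a 0·∞ indeterminate form.

Rewrite 0·∞ as a quotient (0/0 or ∞/∞ form), then apply L'Hôpital's rule:
  lim(x→6) 3·(6-x)·ln(6-x) = 0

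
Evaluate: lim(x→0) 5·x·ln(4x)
This is a 0·∞ indeterminate form.

Rewrite 0·∞ as a quotient (0/0 or ∞/∞ form), then apply L'Hôpital's rule:
  lim(x→0) 5·x·ln(4x) = 0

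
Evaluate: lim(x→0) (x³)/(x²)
This is a 0/0 indeterminate form.

Apply L'Hôpital's rule: differentiate numerator and denominator separately.
  f(x) = x^3   ⇒   f'(x) = 3·x^2
  g(x) = x^2   ⇒   g'(x) = 2·x
  lim(x→0) f'(x)/g'(x) = lim(x→0) (3·x^2)/(2·x)
  = 0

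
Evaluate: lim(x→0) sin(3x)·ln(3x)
This is a 0·∞ indeterminate form.

Rewrite 0·∞ as a quotient (0/0 or ∞/∞ form), then apply L'Hôpital's rule:
  lim(x→0) sin(3x)·ln(3x) = 0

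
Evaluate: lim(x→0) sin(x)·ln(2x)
This is a 0·∞ indeterminate form.

Rewrite 0·∞ as a quotient (0/0 or ∞/∞ form), then apply L'Hôpital's rule:
  lim(x→0) sin(x)·ln(2x) = 0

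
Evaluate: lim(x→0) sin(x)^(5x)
This is an exponential indeterminate form.

For exponential indeterminate forms, take the natural log:
  Let L = lim(x→0) sin(x)^(5x)
  Then ln(L) = lim(x→0) [exponent × ln(base)]
  Evaluate using L'Hôpital or standard limits, then exponentiate.
  L = 1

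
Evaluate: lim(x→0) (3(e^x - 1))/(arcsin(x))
This is a 0/0 indeterminate form.

Apply L'Hôpital's rule: differentiate numerator and denominator separately.
  f(x) = 3·e^(x) - 3   ⇒   f'(x) = 3·e^(x)
  g(x) = asin(x)   ⇒   g'(x) = 1/sqrt(1 - x^2)
  lim(x→0) f'(x)/g'(x) = lim(x→0) (3·e^(x))/(1/sqrt(1 - x^2))
  = 3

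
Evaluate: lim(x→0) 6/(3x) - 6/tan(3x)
This is an ∞-∞ indeterminate form.

Combine fractions or rationalize to convert ∞-∞ to 0/0 form:
  lim(x→0) 6/(3x) - 6/tan(3x) = 0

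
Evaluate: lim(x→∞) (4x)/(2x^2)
This is an ∞/∞ indeterminate form.

Apply L'Hôpital's rule: differentiate numerator and denominator separately.
  f(x) = 4·x   ⇒   f'(x) = 4
  g(x) = 2·x^2   ⇒   g'(x) = 4·x
  lim(x→∞) f'(x)/g'(x) = lim(x→∞) (4)/(4·x)
  = 0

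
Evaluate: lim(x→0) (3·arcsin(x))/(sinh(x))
This is a 0/0 indeterminate form.

Apply L'Hôpital's rule: differentiate numerator and denominator separately.
  f(x) = 3·asin(x)   ⇒   f'(x) = 3/sqrt(1 - x^2)
  g(x) = sinh(x)   ⇒   g'(x) = cosh(x)
  lim(x→0) f'(x)/g'(x) = lim(x→0) (3/sqrt(1 - x^2))/(cosh(x))
  = 3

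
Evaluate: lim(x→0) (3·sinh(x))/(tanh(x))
This is a 0/0 indeterminate form.

Apply L'Hôpital's rule: differentiate numerator and denominator separately.
  f(x) = 3·sinh(x)   ⇒   f'(x) = 3·cosh(x)
  g(x) = tanh(x)   ⇒   g'(x) = 1 - tanh(x)^2
  lim(x→0) f'(x)/g'(x) = lim(x→0) (3·cosh(x))/(1 - tanh(x)^2)
  = 3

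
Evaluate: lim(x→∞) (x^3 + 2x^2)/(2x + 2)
This is an ∞/∞ indeterminate form.

Apply L'Hôpital's rule: differentiate numerator and denominator separately.
  f(x) = x^3 + 2·x^2   ⇒   f'(x) = 3·x^2 + 4·x
  g(x) = 2·x + 2   ⇒   g'(x) = 2
  lim(x→∞) f'(x)/g'(x) = lim(x→∞) (3·x^2 + 4·x)/(2)
  = ∞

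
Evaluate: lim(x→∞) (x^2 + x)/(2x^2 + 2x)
This is an ∞/∞ indeterminate form.

Apply L'Hôpital's rule: differentiate numerator and denominator separately.
  f(x) = x^2 + x   ⇒   f'(x) = 2·x + 1
  g(x) = 2·x^2 + 2·x   ⇒   g'(x) = 4·x + 2
  lim(x→∞) f'(x)/g'(x) = lim(x→∞) (2·x + 1)/(4·x + 2)
  = 1/2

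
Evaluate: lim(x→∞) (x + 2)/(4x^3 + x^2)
This is an ∞/∞ indeterminate form.

Apply L'Hôpital's rule: differentiate numerator and denominator separately.
  f(x) = x + 2   ⇒   f'(x) = 1
  g(x) = 4·x^3 + x^2   ⇒   g'(x) = 12·x^2 + 2·x
  lim(x→∞) f'(x)/g'(x) = lim(x→∞) (1)/(12·x^2 + 2·x)
  = 0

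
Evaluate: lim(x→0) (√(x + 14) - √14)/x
This is a standard limit.

Factor or rationalize the expression:
  lim(x→0) (√(x + 14) - √14)/x = sqrt(14)/28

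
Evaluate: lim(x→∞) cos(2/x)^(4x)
This is an exponential indeterminate form.

For exponential indeterminate forms, take the natural log:
  Let L = lim(x→∞) cos(2/x)^(4x)
  Then ln(L) = lim(x→∞) [exponent × ln(base)]
  Evaluate using L'Hôpital or standard limits, then exponentiate.
  L = 1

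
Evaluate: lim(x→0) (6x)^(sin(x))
This is an exponential indeterminate form.

For exponential indeterminate forms, take the natural log:
  Let L = lim(x→0) (6x)^(sin(x))
  Then ln(L) = lim(x→0) [exponent × ln(base)]
  Evaluate using L'Hôpital or standard limits, then exponentiate.
  L = 1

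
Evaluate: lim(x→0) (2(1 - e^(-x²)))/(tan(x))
This is a 0/0 indeterminate form.

Apply L'Hôpital's rule: differentiate numerator and denominator separately.
  f(x) = 2 - 2·e^(-x^2)   ⇒   f'(x) = 4·x·e^(-x^2)
  g(x) = tan(x)   ⇒   g'(x) = tan(x)^2 + 1
  lim(x→0) f'(x)/g'(x) = lim(x→0) (4·x·e^(-x^2))/(tan(x)^2 + 1)
  = 0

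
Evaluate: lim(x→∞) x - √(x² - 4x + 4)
This is an ∞-∞ indeterminate form.

Combine fractions or rationalize to convert ∞-∞ to 0/0 form:
  lim(x→∞) x - √(x² - 4x + 4) = 2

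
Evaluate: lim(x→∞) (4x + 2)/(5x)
This is an ∞/∞ indeterminate form.

Apply L'Hôpital's rule: differentiate numerator and denominator separately.
  f(x) = 4·x + 2   ⇒   f'(x) = 4
  g(x) = 5·x   ⇒   g'(x) = 5
  lim(x→∞) f'(x)/g'(x) = lim(x→∞) (4)/(5)
  = 4/5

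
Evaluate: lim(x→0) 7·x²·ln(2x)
This is a 0·∞ indeterminate form.

Rewrite 0·∞ as a quotient (0/0 or ∞/∞ form), then apply L'Hôpital's rule:
  lim(x→0) 7·x²·ln(2x) = 0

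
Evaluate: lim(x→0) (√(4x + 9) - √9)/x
This is a standard limit.

Factor or rationalize the expression:
  lim(x→0) (√(4x + 9) - √9)/x = 2/3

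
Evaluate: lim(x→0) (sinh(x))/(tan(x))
This is a 0/0 indeterminate form.

Apply L'Hôpital's rule: differentiate numerator and denominator separately.
  f(x) = sinh(x)   ⇒   f'(x) = cosh(x)
  g(x) = tan(x)   ⇒   g'(x) = tan(x)^2 + 1
  lim(x→0) f'(x)/g'(x) = lim(x→0) (cosh(x))/(tan(x)^2 + 1)
  = 1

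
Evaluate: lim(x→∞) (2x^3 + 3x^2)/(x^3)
This is an ∞/∞ indeterminate form.

Apply L'Hôpital's rule: differentiate numerator and denominator separately.
  f(x) = 2·x^3 + 3·x^2   ⇒   f'(x) = 6·x^2 + 6·x
  g(x) = x^3   ⇒   g'(x) = 3·x^2
  lim(x→∞) f'(x)/g'(x) = lim(x→∞) (6·x^2 + 6·x)/(3·x^2)
  = 2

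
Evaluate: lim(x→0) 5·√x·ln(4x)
This is a 0·∞ indeterminate form.

Rewrite 0·∞ as a quotient (0/0 or ∞/∞ form), then apply L'Hôpital's rule:
  lim(x→0) 5·√x·ln(4x) = 0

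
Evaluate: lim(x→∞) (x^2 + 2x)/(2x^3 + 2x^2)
This is an ∞/∞ indeterminate form.

Apply L'Hôpital's rule: differentiate numerator and denominator separately.
  f(x) = x^2 + 2·x   ⇒   f'(x) = 2·x + 2
  g(x) = 2·x^3 + 2·x^2   ⇒   g'(x) = 6·x^2 + 4·x
  lim(x→∞) f'(x)/g'(x) = lim(x→∞) (2·x + 2)/(6·x^2 + 4·x)
  = 0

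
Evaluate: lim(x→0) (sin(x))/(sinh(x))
This is a 0/0 indeterminate form.

Apply L'Hôpital's rule: differentiate numerator and denominator separately.
  f(x) = sin(x)   ⇒   f'(x) = cos(x)
  g(x) = sinh(x)   ⇒   g'(x) = cosh(x)
  lim(x→0) f'(x)/g'(x) = lim(x→0) (cos(x))/(cosh(x))
  = 1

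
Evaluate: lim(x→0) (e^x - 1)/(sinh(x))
This is a 0/0 indeterminate form.

Apply L'Hôpital's rule: differentiate numerator and denominator separately.
  f(x) = e^(x) - 1   ⇒   f'(x) = e^(x)
  g(x) = sinh(x)   ⇒   g'(x) = cosh(x)
  lim(x→0) f'(x)/g'(x) = lim(x→0) (e^(x))/(cosh(x))
  = 1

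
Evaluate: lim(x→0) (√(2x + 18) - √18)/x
This is a standard limit.

Factor or rationalize the expression:
  lim(x→0) (√(2x + 18) - √18)/x = sqrt(2)/6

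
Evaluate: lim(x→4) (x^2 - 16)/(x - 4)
This is a standard limit.

Factor or rationalize the expression:
  lim(x→4) (x^2 - 16)/(x - 4) = 8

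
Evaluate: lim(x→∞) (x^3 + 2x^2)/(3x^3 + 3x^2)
This is an ∞/∞ indeterminate form.

Apply L'Hôpital's rule: differentiate numerator and denominator separately.
  f(x) = x^3 + 2·x^2   ⇒   f'(x) = 3·x^2 + 4·x
  g(x) = 3·x^3 + 3·x^2   ⇒   g'(x) = 9·x^2 + 6·x
  lim(x→∞) f'(x)/g'(x) = lim(x→∞) (3·x^2 + 4·x)/(9·x^2 + 6·x)
  = 1/3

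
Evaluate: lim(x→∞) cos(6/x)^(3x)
This is an exponential indeterminate form.

For exponential indeterminate forms, take the natural log:
  Let L = lim(x→∞) cos(6/x)^(3x)
  Then ln(L) = lim(x→∞) [exponent × ln(base)]
  Evaluate using L'Hôpital or standard limits, then exponentiate.
  L = 1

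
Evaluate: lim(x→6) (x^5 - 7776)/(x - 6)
This is a standard limit.

Factor or rationalize the expression:
  lim(x→6) (x^5 - 7776)/(x - 6) = 6480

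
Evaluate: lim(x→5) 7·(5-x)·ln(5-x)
This is a 0·∞ indeterminate form.

Rewrite 0·∞ as a quotient (0/0 or ∞/∞ form), then apply L'Hôpital's rule:
  lim(x→5) 7·(5-x)·ln(5-x) = 0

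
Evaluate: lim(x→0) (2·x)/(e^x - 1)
This is a 0/0 indeterminate form.

Apply L'Hôpital's rule: differentiate numerator and denominator separately.
  f(x) = 2·x   ⇒   f'(x) = 2
  g(x) = e^(x) - 1   ⇒   g'(x) = e^(x)
  lim(x→0) f'(x)/g'(x) = lim(x→0) (2)/(e^(x))
  = 2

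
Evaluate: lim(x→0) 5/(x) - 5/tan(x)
This is an ∞-∞ indeterminate form.

Combine fractions or rationalize to convert ∞-∞ to 0/0 form:
  lim(x→0) 5/(x) - 5/tan(x) = 0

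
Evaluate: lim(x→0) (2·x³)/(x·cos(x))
This is a 0/0 indeterminate form.

Apply L'Hôpital's rule: differentiate numerator and denominator separately.
  f(x) = 2·x^3   ⇒   f'(x) = 6·x^2
  g(x) = x·cos(x)   ⇒   g'(x) = -x·sin(x) + cos(x)
  lim(x→0) f'(x)/g'(x) = lim(x→0) (6·x^2)/(-x·sin(x) + cos(x))
  = 0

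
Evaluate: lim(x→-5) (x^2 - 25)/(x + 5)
This is a standard limit.

Factor or rationalize the expression:
  lim(x→-5) (x^2 - 25)/(x + 5) = -10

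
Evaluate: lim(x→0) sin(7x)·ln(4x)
This is a 0·∞ indeterminate form.

Rewrite 0·∞ as a quotient (0/0 or ∞/∞ form), then apply L'Hôpital's rule:
  lim(x→0) sin(7x)·ln(4x) = 0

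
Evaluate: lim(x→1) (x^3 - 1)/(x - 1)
This is a standard limit.

Factor or rationalize the expression:
  lim(x→1) (x^3 - 1)/(x - 1) = 3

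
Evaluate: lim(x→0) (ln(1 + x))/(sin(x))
This is a 0/0 indeterminate form.

Apply L'Hôpital's rule: differentiate numerator and denominator separately.
  f(x) = ln(x + 1)   ⇒   f'(x) = 1/(x + 1)
  g(x) = sin(x)   ⇒   g'(x) = cos(x)
  lim(x→0) f'(x)/g'(x) = lim(x→0) (1/(x + 1))/(cos(x))
  = 1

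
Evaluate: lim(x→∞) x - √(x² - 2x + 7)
This is an ∞-∞ indeterminate form.

Combine fractions or rationalize to convert ∞-∞ to 0/0 form:
  lim(x→∞) x - √(x² - 2x + 7) = 1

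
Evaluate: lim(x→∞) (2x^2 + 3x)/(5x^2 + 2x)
This is an ∞/∞ indeterminate form.

Apply L'Hôpital's rule: differentiate numerator and denominator separately.
  f(x) = 2·x^2 + 3·x   ⇒   f'(x) = 4·x + 3
  g(x) = 5·x^2 + 2·x   ⇒   g'(x) = 10·x + 2
  lim(x→∞) f'(x)/g'(x) = lim(x→∞) (4·x + 3)/(10·x + 2)
  = 2/5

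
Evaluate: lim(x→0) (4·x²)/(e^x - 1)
This is a 0/0 indeterminate form.

Apply L'Hôpital's rule: differentiate numerator and denominator separately.
  f(x) = 4·x^2   ⇒   f'(x) = 8·x
  g(x) = e^(x) - 1   ⇒   g'(x) = e^(x)
  lim(x→0) f'(x)/g'(x) = lim(x→0) (8·x)/(e^(x))
  = 0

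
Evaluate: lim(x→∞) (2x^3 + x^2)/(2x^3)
This is an ∞/∞ indeterminate form.

Apply L'Hôpital's rule: differentiate numerator and denominator separately.
  f(x) = 2·x^3 + x^2   ⇒   f'(x) = 6·x^2 + 2·x
  g(x) = 2·x^3   ⇒   g'(x) = 6·x^2
  lim(x→∞) f'(x)/g'(x) = lim(x→∞) (6·x^2 + 2·x)/(6·x^2)
  = 1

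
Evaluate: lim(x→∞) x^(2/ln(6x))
This is an exponential indeterminate form.

For exponential indeterminate forms, take the natural log:
  Let L = lim(x→∞) x^(2/ln(6x))
  Then ln(L) = lim(x→∞) [exponent × ln(base)]
  Evaluate using L'Hôpital or standard limits, then exponentiate.
  L = e²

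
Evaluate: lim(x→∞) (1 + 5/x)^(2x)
This is an exponential indeterminate form.

For exponential indeterminate forms, take the natural log:
  Let L = lim(x→∞) (1 + 5/x)^(2x)
  Then ln(L) = lim(x→∞) [exponent × ln(base)]
  Evaluate using L'Hôpital or standard limits, then exponentiate.
  L = e^(10)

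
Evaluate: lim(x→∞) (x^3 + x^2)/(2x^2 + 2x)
This is an ∞/∞ indeterminate form.

Apply L'Hôpital's rule: differentiate numerator and denominator separately.
  f(x) = x^3 + x^2   ⇒   f'(x) = 3·x^2 + 2·x
  g(x) = 2·x^2 + 2·x   ⇒   g'(x) = 4·x + 2
  lim(x→∞) f'(x)/g'(x) = lim(x→∞) (3·x^2 + 2·x)/(4·x + 2)
  = ∞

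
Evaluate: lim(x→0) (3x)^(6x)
This is an exponential indeterminate form.

For exponential indeterminate forms, take the natural log:
  Let L = lim(x→0) (3x)^(6x)
  Then ln(L) = lim(x→0) [exponent × ln(base)]
  Evaluate using L'Hôpital or standard limits, then exponentiate.
  L = 1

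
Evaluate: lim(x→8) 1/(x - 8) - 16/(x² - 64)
This is an ∞-∞ indeterminate form.

Combine fractions or rationalize to convert ∞-∞ to 0/0 form:
  lim(x→8) 1/(x - 8) - 16/(x² - 64) = 1/16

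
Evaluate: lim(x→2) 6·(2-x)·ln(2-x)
This is a 0·∞ indeterminate form.

Rewrite 0·∞ as a quotient (0/0 or ∞/∞ form), then apply L'Hôpital's rule:
  lim(x→2) 6·(2-x)·ln(2-x) = 0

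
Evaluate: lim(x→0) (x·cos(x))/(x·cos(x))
This is a 0/0 indeterminate form.

Apply L'Hôpital's rule: differentiate numerator and denominator separately.
  f(x) = x·cos(x)   ⇒   f'(x) = -x·sin(x) + cos(x)
  g(x) = x·cos(x)   ⇒   g'(x) = -x·sin(x) + cos(x)
  lim(x→0) f'(x)/g'(x) = lim(x→0) (-x·sin(x) + cos(x))/(-x·sin(x) + cos(x))
  = 1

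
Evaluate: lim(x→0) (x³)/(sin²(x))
This is a 0/0 indeterminate form.

Apply L'Hôpital's rule: differentiate numerator and denominator separately.
  f(x) = x^3   ⇒   f'(x) = 3·x^2
  g(x) = sin(x)^2   ⇒   g'(x) = 2·sin(x)·cos(x)
  lim(x→0) f'(x)/g'(x) = lim(x→0) (3·x^2)/(2·sin(x)·cos(x))
  = 0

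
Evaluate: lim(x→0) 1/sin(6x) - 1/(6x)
This is an ∞-∞ indeterminate form.

Combine fractions or rationalize to convert ∞-∞ to 0/0 form:
  lim(x→0) 1/sin(6x) - 1/(6x) = 0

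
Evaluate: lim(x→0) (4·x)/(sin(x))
This is a 0/0 indeterminate form.

Apply L'Hôpital's rule: differentiate numerator and denominator separately.
  f(x) = 4·x   ⇒   f'(x) = 4
  g(x) = sin(x)   ⇒   g'(x) = cos(x)
  lim(x→0) f'(x)/g'(x) = lim(x→0) (4)/(cos(x))
  = 4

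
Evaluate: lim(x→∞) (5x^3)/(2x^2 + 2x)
This is an ∞/∞ indeterminate form.

Apply L'Hôpital's rule: differentiate numerator and denominator separately.
  f(x) = 5·x^3   ⇒   f'(x) = 15·x^2
  g(x) = 2·x^2 + 2·x   ⇒   g'(x) = 4·x + 2
  lim(x→∞) f'(x)/g'(x) = lim(x→∞) (15·x^2)/(4·x + 2)
  = ∞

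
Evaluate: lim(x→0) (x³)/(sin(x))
This is a 0/0 indeterminate form.

Apply L'Hôpital's rule: differentiate numerator and denominator separately.
  f(x) = x^3   ⇒   f'(x) = 3·x^2
  g(x) = sin(x)   ⇒   g'(x) = cos(x)
  lim(x→0) f'(x)/g'(x) = lim(x→0) (3·x^2)/(cos(x))
  = 0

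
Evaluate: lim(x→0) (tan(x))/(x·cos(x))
This is a 0/0 indeterminate form.

Apply L'Hôpital's rule: differentiate numerator and denominator separately.
  f(x) = tan(x)   ⇒   f'(x) = tan(x)^2 + 1
  g(x) = x·cos(x)   ⇒   g'(x) = -x·sin(x) + cos(x)
  lim(x→0) f'(x)/g'(x) = lim(x→0) (tan(x)^2 + 1)/(-x·sin(x) + cos(x))
  = 1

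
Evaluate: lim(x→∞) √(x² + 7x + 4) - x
This is an ∞-∞ indeterminate form.

Combine fractions or rationalize to convert ∞-∞ to 0/0 form:
  lim(x→∞) √(x² + 7x + 4) - x = 7/2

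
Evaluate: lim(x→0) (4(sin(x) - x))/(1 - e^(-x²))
This is a 0/0 indeterminate form.

Apply L'Hôpital's rule: differentiate numerator and denominator separately.
  f(x) = -4·x + 4·sin(x)   ⇒   f'(x) = 4·cos(x) - 4
  g(x) = 1 - e^(-x^2)   ⇒   g'(x) = 2·x·e^(-x^2)
  lim(x→0) f'(x)/g'(x) = lim(x→0) (4·cos(x) - 4)/(2·x·e^(-x^2))
  = 0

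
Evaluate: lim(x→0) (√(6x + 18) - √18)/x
This is a standard limit.

Factor or rationalize the expression:
  lim(x→0) (√(6x + 18) - √18)/x = sqrt(2)/2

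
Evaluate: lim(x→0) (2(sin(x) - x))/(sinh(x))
This is a 0/0 indeterminate form.

Apply L'Hôpital's rule: differentiate numerator and denominator separately.
  f(x) = -2·x + 2·sin(x)   ⇒   f'(x) = 2·cos(x) - 2
  g(x) = sinh(x)   ⇒   g'(x) = cosh(x)
  lim(x→0) f'(x)/g'(x) = lim(x→0) (2·cos(x) - 2)/(cosh(x))
  = 0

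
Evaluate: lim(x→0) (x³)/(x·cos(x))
This is a 0/0 indeterminate form.

Apply L'Hôpital's rule: differentiate numerator and denominator separately.
  f(x) = x^3   ⇒   f'(x) = 3·x^2
  g(x) = x·cos(x)   ⇒   g'(x) = -x·sin(x) + cos(x)
  lim(x→0) f'(x)/g'(x) = lim(x→0) (3·x^2)/(-x·sin(x) + cos(x))
  = 0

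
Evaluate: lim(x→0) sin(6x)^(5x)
This is an exponential indeterminate form.

For exponential indeterminate forms, take the natural log:
  Let L = lim(x→0) sin(6x)^(5x)
  Then ln(L) = lim(x→0) [exponent × ln(base)]
  Evaluate using L'Hôpital or standard limits, then exponentiate.
  L = 1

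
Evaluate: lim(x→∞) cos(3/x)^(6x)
This is an exponential indeterminate form.

For exponential indeterminate forms, take the natural log:
  Let L = lim(x→∞) cos(3/x)^(6x)
  Then ln(L) = lim(x→∞) [exponent × ln(base)]
  Evaluate using L'Hôpital or standard limits, then exponentiate.
  L = 1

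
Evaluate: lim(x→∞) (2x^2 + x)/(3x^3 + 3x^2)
This is an ∞/∞ indeterminate form.

Apply L'Hôpital's rule: differentiate numerator and denominator separately.
  f(x) = 2·x^2 + x   ⇒   f'(x) = 4·x + 1
  g(x) = 3·x^3 + 3·x^2   ⇒   g'(x) = 9·x^2 + 6·x
  lim(x→∞) f'(x)/g'(x) = lim(x→∞) (4·x + 1)/(9·x^2 + 6·x)
  = 0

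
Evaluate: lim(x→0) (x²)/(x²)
This is a 0/0 indeterminate form.

Apply L'Hôpital's rule: differentiate numerator and denominator separately.
  f(x) = x^2   ⇒   f'(x) = 2·x
  g(x) = x^2   ⇒   g'(x) = 2·x
  lim(x→0) f'(x)/g'(x) = lim(x→0) (2·x)/(2·x)
  = 1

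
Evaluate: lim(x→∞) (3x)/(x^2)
This is an ∞/∞ indeterminate form.

Apply L'Hôpital's rule: differentiate numerator and denominator separately.
  f(x) = 3·x   ⇒   f'(x) = 3
  g(x) = x^2   ⇒   g'(x) = 2·x
  lim(x→∞) f'(x)/g'(x) = lim(x→∞) (3)/(2·x)
  = 0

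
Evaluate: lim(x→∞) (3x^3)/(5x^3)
This is an ∞/∞ indeterminate form.

Apply L'Hôpital's rule: differentiate numerator and denominator separately.
  f(x) = 3·x^3   ⇒   f'(x) = 9·x^2
  g(x) = 5·x^3   ⇒   g'(x) = 15·x^2
  lim(x→∞) f'(x)/g'(x) = lim(x→∞) (9·x^2)/(15·x^2)
  = 3/5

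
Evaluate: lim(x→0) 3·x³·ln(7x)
This is a 0·∞ indeterminate form.

Rewrite 0·∞ as a quotient (0/0 or ∞/∞ form), then apply L'Hôpital's rule:
  lim(x→0) 3·x³·ln(7x) = 0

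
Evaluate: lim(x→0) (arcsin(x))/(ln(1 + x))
This is a 0/0 indeterminate form.

Apply L'Hôpital's rule: differentiate numerator and denominator separately.
  f(x) = asin(x)   ⇒   f'(x) = 1/sqrt(1 - x^2)
  g(x) = ln(x + 1)   ⇒   g'(x) = 1/(x + 1)
  lim(x→0) f'(x)/g'(x) = lim(x→0) (1/sqrt(1 - x^2))/(1/(x + 1))
  = 1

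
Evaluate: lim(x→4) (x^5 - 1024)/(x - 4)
This is a standard limit.

Factor or rationalize the expression:
  lim(x→4) (x^5 - 1024)/(x - 4) = 1280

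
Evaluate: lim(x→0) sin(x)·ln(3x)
This is a 0·∞ indeterminate form.

Rewrite 0·∞ as a quotient (0/0 or ∞/∞ form), then apply L'Hôpital's rule:
  lim(x→0) sin(x)·ln(3x) = 0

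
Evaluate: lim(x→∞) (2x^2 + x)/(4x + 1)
This is an ∞/∞ indeterminate form.

Apply L'Hôpital's rule: differentiate numerator and denominator separately.
  f(x) = 2·x^2 + x   ⇒   f'(x) = 4·x + 1
  g(x) = 4·x + 1   ⇒   g'(x) = 4
  lim(x→∞) f'(x)/g'(x) = lim(x→∞) (4·x + 1)/(4)
  = ∞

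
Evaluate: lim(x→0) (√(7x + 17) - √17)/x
This is a standard limit.

Factor or rationalize the expression:
  lim(x→0) (√(7x + 17) - √17)/x = 7·sqrt(17)/34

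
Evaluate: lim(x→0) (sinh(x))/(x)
This is a 0/0 indeterminate form.

Apply L'Hôpital's rule: differentiate numerator and denominator separately.
  f(x) = sinh(x)   ⇒   f'(x) = cosh(x)
  g(x) = x   ⇒   g'(x) = 1
  lim(x→0) f'(x)/g'(x) = lim(x→0) (cosh(x))/(1)
  = 1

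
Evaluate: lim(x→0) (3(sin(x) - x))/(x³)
This is a 0/0 indeterminate form.

Apply L'Hôpital's rule: differentiate numerator and denominator separately.
  f(x) = -3·x + 3·sin(x)   ⇒   f'(x) = 3·cos(x) - 3
  g(x) = x^3   ⇒   g'(x) = 3·x^2
  lim(x→0) f'(x)/g'(x) = lim(x→0) (3·cos(x) - 3)/(3·x^2)
  = -1/2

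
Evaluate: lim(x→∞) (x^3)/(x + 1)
This is an ∞/∞ indeterminate form.

Apply L'Hôpital's rule: differentiate numerator and denominator separately.
  f(x) = x^3   ⇒   f'(x) = 3·x^2
  g(x) = x + 1   ⇒   g'(x) = 1
  lim(x→∞) f'(x)/g'(x) = lim(x→∞) (3·x^2)/(1)
  = ∞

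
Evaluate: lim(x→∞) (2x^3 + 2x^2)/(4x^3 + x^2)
This is an ∞/∞ indeterminate form.

Apply L'Hôpital's rule: differentiate numerator and denominator separately.
  f(x) = 2·x^3 + 2·x^2   ⇒   f'(x) = 6·x^2 + 4·x
  g(x) = 4·x^3 + x^2   ⇒   g'(x) = 12·x^2 + 2·x
  lim(x→∞) f'(x)/g'(x) = lim(x→∞) (6·x^2 + 4·x)/(12·x^2 + 2·x)
  = 1/2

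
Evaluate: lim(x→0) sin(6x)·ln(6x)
This is a 0·∞ indeterminate form.

Rewrite 0·∞ as a quotient (0/0 or ∞/∞ form), then apply L'Hôpital's rule:
  lim(x→0) sin(6x)·ln(6x) = 0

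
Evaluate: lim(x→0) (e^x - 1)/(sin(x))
This is a 0/0 indeterminate form.

Apply L'Hôpital's rule: differentiate numerator and denominator separately.
  f(x) = e^(x) - 1   ⇒   f'(x) = e^(x)
  g(x) = sin(x)   ⇒   g'(x) = cos(x)
  lim(x→0) f'(x)/g'(x) = lim(x→0) (e^(x))/(cos(x))
  = 1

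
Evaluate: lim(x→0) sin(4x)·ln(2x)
This is a 0·∞ indeterminate form.

Rewrite 0·∞ as a quotient (0/0 or ∞/∞ form), then apply L'Hôpital's rule:
  lim(x→0) sin(4x)·ln(2x) = 0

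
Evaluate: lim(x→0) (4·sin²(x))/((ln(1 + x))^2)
This is a 0/0 indeterminate form.

Apply L'Hôpital's rule: differentiate numerator and denominator separately.
  f(x) = 4·sin(x)^2   ⇒   f'(x) = 8·sin(x)·cos(x)
  g(x) = ln(x + 1)^2   ⇒   g'(x) = 2·ln(x + 1)/(x + 1)
  lim(x→0) f'(x)/g'(x) = lim(x→0) (8·sin(x)·cos(x))/(2·ln(x + 1)/(x + 1))
  = 4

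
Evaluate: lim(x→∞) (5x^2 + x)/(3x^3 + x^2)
This is an ∞/∞ indeterminate form.

Apply L'Hôpital's rule: differentiate numerator and denominator separately.
  f(x) = 5·x^2 + x   ⇒   f'(x) = 10·x + 1
  g(x) = 3·x^3 + x^2   ⇒   g'(x) = 9·x^2 + 2·x
  lim(x→∞) f'(x)/g'(x) = lim(x→∞) (10·x + 1)/(9·x^2 + 2·x)
  = 0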